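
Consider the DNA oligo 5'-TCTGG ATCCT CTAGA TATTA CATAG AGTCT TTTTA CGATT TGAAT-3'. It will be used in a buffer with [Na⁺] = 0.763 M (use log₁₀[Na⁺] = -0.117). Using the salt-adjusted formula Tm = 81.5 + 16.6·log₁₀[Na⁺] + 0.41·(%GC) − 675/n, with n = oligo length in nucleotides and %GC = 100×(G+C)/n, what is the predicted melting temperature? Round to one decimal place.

Length n = 45. C=7, G=7, T=19, A=12
G+C = 14, so %GC = 14/45 × 100 = 31.111%
Salt term: 16.6 × (-0.117) = -1.942
GC term: 0.41 × 31.111 = 12.756; length term: −675/45 = −15
Tm = 81.5 + (-1.942) + 12.756 − 15 = 77.314 → 77.3°C

77.3°C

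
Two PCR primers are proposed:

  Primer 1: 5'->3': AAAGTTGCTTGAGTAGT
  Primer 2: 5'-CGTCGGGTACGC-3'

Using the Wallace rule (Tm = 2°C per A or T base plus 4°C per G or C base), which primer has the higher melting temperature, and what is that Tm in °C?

Primer 1, 46°C

Primer 1: A+T=11, G+C=6 → Tm = 2(11)+4(6) = 46°C
Primer 2: A+T=3, G+C=9 → Tm = 2(3)+4(9) = 42°C
46°C vs 42°C → primer 1 is higher.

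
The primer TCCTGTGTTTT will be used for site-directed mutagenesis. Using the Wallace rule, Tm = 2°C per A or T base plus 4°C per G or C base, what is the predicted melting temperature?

30°C

C=2, A=0, T=7, G=2
AT pairs contribute 7, GC pairs contribute 4.
Tm = 4·4 + 2·7 = 16 + 14 = 30°C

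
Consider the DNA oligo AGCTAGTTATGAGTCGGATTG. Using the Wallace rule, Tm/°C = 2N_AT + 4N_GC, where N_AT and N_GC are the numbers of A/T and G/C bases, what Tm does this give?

Counting bases: G=7, A=5, T=7, C=2
AT pairs contribute 12, GC pairs contribute 9.
Tm = 2(12) + 4(9) = 24 + 36 = 60°C

60°C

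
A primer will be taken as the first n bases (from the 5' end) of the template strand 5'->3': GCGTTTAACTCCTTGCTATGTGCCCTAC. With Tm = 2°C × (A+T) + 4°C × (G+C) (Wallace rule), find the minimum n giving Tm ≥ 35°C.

n = 12

First 11 bases: GCGTTTAACTC → Tm = 32°C (< 35°C)
First 12 bases: GCGTTTAACTCC → Tm = 36°C (≥ 35°C)
Each additional base adds 2°C (A/T) or 4°C (G/C), so Tm is non-decreasing in n; n = 12 is the first length to reach 35°C.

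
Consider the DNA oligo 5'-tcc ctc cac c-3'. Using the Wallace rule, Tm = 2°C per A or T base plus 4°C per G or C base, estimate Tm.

Counting bases: T=2, G=0, C=7, A=1
A+T = 3, G+C = 7
Tm = 2×3 + 4×7 = 34°C

34°C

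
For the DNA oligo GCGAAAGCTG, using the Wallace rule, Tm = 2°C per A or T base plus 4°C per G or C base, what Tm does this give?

32°C

C=2, G=4, A=3, T=1
So N_AT = 4 and N_GC = 6.
Tm = 2(4) + 4(6) = 8 + 24 = 32°C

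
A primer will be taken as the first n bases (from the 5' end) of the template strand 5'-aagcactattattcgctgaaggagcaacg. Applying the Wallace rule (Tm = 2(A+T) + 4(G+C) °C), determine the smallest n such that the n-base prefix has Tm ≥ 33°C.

First 13 bases: AAGCACTATTATT → Tm = 32°C (< 33°C)
First 14 bases: AAGCACTATTATTC → Tm = 36°C (≥ 33°C)
Since every base adds ≥2°C, Tm only increases with n, so the threshold is first crossed at n = 14.

n = 14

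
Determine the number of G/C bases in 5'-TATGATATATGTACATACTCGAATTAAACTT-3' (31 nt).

7

Scanning the sequence gives A=12, G=3, C=4, T=12.
G+C = 3 + 4 = 7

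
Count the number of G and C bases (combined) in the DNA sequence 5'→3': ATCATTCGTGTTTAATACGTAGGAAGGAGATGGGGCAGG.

C=4, G=14, T=10, A=11
G+C = 14 + 4 = 18

18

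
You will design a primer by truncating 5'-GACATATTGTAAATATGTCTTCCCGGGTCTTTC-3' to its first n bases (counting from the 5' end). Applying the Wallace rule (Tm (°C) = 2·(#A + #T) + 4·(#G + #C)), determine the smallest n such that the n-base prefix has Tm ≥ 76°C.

First 26 bases: GACATATTGTAAATATGTCTTCCCGG → Tm = 72°C (< 76°C)
First 27 bases: GACATATTGTAAATATGTCTTCCCGGG → Tm = 76°C (≥ 76°C)
Each additional base adds 2°C (A/T) or 4°C (G/C), so Tm is non-decreasing in n; n = 27 is the first length to reach 76°C.

n = 27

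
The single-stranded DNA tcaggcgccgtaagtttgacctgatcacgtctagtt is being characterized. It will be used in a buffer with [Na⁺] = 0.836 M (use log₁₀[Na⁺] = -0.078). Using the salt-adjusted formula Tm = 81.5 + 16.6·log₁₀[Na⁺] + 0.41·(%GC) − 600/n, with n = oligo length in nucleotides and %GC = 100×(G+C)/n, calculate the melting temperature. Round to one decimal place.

Length n = 36. A=7, T=11, C=9, G=9
G+C = 18, so %GC = 18/36 × 100 = 50%
Salt term: 16.6 × (-0.078) = -1.295
GC term: 0.41 × 50 = 20.5; length term: −600/36 = −16.667
Tm = 81.5 + (-1.295) + 20.5 − 16.667 = 84.038 → 84.0°C

84.0°C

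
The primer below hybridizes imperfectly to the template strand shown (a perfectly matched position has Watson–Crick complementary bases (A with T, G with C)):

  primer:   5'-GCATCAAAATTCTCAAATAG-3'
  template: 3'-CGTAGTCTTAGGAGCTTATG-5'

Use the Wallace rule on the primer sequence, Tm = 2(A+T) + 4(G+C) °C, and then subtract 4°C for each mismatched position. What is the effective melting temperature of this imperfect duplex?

Primer base counts: A=9, T=5, G=2, C=4 → A+T=14, G+C=6
Perfect-match Tm = 2(14) + 4(6) = 28 + 24 = 52°C
Mismatches (positions where the bases are not complementary): 4 (at positions 7, 11, 15, 20)
Effective Tm = 52 − 4×4 = 52 − 16 = 36°C

36°C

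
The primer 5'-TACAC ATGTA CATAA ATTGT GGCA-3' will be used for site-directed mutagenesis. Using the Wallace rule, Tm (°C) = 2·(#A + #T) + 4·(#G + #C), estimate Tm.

Scanning the sequence gives A=9, G=4, C=4, T=7.
A+T = 16, G+C = 8
Tm = 2×16 + 4×8 = 64°C

64°C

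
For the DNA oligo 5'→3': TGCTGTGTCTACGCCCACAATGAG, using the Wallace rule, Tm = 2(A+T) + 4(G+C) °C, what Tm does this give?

74°C

Counting bases: T=6, C=7, G=6, A=5
A+T = 11, G+C = 13
Tm = 4·13 + 2·11 = 52 + 22 = 74°C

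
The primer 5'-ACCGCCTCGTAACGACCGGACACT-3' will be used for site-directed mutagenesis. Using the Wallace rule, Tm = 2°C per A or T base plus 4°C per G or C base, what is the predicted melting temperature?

78°C

Counting bases: A=6, T=3, C=10, G=5
So N_AT = 9 and N_GC = 15.
Tm = 2(9) + 4(15) = 18 + 60 = 78°C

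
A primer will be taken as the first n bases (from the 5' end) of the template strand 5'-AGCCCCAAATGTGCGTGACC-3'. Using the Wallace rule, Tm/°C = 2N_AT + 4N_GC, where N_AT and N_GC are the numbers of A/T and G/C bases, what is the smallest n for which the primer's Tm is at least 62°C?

First 19 bases: AGCCCCAAATGTGCGTGAC → Tm = 60°C (< 62°C)
First 20 bases: AGCCCCAAATGTGCGTGACC → Tm = 64°C (≥ 62°C)
Each additional base adds 2°C (A/T) or 4°C (G/C), so Tm is non-decreasing in n; n = 20 is the first length to reach 62°C.

n = 20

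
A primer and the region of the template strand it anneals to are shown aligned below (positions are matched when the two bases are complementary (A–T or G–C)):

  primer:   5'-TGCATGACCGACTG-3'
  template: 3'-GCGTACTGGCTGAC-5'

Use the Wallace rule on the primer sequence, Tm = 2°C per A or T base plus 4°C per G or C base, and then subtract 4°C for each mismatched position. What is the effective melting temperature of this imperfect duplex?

Primer base counts: A=3, T=3, G=4, C=4 → A+T=6, G+C=8
Perfect-match Tm = 2(6) + 4(8) = 12 + 32 = 44°C
Mismatches (positions where the bases are not complementary): 1 (at position 1)
Effective Tm = 44 − 1×4 = 44 − 4 = 40°C

40°C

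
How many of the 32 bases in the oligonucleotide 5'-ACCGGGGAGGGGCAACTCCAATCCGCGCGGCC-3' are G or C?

Base counts: G=12, C=12, A=6, T=2
G+C = 12 + 12 = 24

24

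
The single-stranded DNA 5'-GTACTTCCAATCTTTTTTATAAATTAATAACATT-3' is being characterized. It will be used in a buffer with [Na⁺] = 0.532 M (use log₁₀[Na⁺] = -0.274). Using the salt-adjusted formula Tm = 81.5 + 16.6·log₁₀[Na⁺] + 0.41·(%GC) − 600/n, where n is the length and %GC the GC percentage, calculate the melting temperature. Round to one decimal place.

66.5°C

Length n = 34. Base counts: T=16, A=12, C=5, G=1
G+C = 6, so %GC = 6/34 × 100 = 17.647%
Salt term: 16.6 × (-0.274) = -4.548
GC term: 0.41 × 17.647 = 7.235; length term: −600/34 = −17.647
Tm = 81.5 + (-4.548) + 7.235 − 17.647 = 66.54 → 66.5°C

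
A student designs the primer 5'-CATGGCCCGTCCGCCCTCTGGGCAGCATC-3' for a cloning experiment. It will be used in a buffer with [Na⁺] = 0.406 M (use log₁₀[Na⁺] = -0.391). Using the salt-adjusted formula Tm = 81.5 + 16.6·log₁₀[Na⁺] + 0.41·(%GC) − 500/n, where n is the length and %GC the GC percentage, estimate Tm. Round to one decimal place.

87.5°C

Length n = 29. G=8, T=5, A=3, C=13
G+C = 21, so %GC = 21/29 × 100 = 72.414%
Salt term: 16.6 × (-0.391) = -6.491
GC term: 0.41 × 72.414 = 29.69; length term: −500/29 = −17.241
Tm = 81.5 + (-6.491) + 29.69 − 17.241 = 87.458 → 87.5°C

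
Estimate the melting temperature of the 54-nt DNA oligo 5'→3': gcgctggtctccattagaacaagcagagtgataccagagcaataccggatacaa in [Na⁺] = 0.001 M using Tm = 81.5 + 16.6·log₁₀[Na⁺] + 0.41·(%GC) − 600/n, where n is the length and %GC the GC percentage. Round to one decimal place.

40.3°C

Length n = 54. G=13, A=19, T=9, C=13
G+C = 26, so %GC = 26/54 × 100 = 48.148%
Salt term: 16.6 × (-3) = -49.8
GC term: 0.41 × 48.148 = 19.741; length term: −600/54 = −11.111
Tm = 81.5 + (-49.8) + 19.741 − 11.111 = 40.33 → 40.3°C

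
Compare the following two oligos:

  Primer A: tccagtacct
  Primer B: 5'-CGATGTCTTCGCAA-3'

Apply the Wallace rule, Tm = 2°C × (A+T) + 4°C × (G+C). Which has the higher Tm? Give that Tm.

Primer A: A+T=5, G+C=5 → Tm = 2(5)+4(5) = 30°C
Primer B: A+T=7, G+C=7 → Tm = 2(7)+4(7) = 42°C
30°C vs 42°C → primer B is higher.

Primer B, 42°C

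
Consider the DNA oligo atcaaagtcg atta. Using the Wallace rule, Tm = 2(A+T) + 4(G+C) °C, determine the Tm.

C=2, T=4, A=6, G=2
So N_AT = 10 and N_GC = 4.
Tm = 2×10 + 4×4 = 36°C

36°C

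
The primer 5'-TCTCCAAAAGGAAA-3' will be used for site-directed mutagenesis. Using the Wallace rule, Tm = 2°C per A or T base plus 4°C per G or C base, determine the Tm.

38°C

T=2, A=7, G=2, C=3
So N_AT = 9 and N_GC = 5.
Tm = 4·5 + 2·9 = 20 + 18 = 38°C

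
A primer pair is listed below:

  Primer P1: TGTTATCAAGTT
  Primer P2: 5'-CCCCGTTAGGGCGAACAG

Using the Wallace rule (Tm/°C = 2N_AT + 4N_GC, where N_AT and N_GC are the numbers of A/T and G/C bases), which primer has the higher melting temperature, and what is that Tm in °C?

Primer P1: A+T=9, G+C=3 → Tm = 2(9)+4(3) = 30°C
Primer P2: A+T=6, G+C=12 → Tm = 2(6)+4(12) = 60°C
30°C vs 60°C → primer P2 is higher.

Primer P2, 60°C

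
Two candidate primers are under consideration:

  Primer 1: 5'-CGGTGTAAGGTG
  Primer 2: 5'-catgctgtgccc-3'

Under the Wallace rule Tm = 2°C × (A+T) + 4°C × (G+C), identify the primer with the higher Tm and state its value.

Primer 2, 40°C

Primer 1: A+T=5, G+C=7 → Tm = 2(5)+4(7) = 38°C
Primer 2: A+T=4, G+C=8 → Tm = 2(4)+4(8) = 40°C
38°C vs 40°C → primer 2 is higher.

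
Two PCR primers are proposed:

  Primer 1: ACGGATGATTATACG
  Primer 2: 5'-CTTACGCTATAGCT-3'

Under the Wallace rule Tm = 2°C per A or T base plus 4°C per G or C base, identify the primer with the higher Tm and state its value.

Primer 1: A+T=9, G+C=6 → Tm = 2(9)+4(6) = 42°C
Primer 2: A+T=8, G+C=6 → Tm = 2(8)+4(6) = 40°C
42°C vs 40°C → primer 1 is higher.

Primer 1, 42°C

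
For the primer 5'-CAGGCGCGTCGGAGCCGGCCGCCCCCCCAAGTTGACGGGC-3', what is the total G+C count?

Counting bases: T=3, G=15, A=5, C=17
Total G or C: 15 + 17 = 32

32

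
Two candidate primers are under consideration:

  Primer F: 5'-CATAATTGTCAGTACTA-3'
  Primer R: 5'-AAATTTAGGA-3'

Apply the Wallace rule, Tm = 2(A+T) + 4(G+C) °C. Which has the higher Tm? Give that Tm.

Primer F, 44°C

Primer F: A+T=12, G+C=5 → Tm = 2(12)+4(5) = 44°C
Primer R: A+T=8, G+C=2 → Tm = 2(8)+4(2) = 24°C
44°C vs 24°C → primer F is higher.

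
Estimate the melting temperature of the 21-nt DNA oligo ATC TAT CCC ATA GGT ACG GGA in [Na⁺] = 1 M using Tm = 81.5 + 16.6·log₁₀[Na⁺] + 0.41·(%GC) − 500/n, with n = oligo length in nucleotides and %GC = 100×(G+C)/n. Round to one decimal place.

77.2°C

Length n = 21. Base counts: C=5, A=6, T=5, G=5
G+C = 10, so %GC = 10/21 × 100 = 47.619%
Salt term: 16.6 × (0) = 0
GC term: 0.41 × 47.619 = 19.524; length term: −500/21 = −23.81
Tm = 81.5 + (0) + 19.524 − 23.81 = 77.214 → 77.2°C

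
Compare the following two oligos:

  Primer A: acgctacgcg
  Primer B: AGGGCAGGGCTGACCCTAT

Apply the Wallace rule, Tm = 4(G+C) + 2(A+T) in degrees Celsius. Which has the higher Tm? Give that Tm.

Primer A: A+T=3, G+C=7 → Tm = 2(3)+4(7) = 34°C
Primer B: A+T=7, G+C=12 → Tm = 2(7)+4(12) = 62°C
34°C vs 62°C → primer B is higher.

Primer B, 62°C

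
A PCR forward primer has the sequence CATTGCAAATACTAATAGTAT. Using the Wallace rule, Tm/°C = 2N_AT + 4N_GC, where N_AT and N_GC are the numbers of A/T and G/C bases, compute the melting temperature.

52°C

T=7, G=2, C=3, A=9
So N_AT = 16 and N_GC = 5.
Tm = 4·5 + 2·16 = 20 + 32 = 52°C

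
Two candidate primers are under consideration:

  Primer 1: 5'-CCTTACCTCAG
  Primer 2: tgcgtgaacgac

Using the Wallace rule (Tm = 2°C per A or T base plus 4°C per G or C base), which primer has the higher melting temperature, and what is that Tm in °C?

Primer 1: A+T=5, G+C=6 → Tm = 2(5)+4(6) = 34°C
Primer 2: A+T=5, G+C=7 → Tm = 2(5)+4(7) = 38°C
34°C vs 38°C → primer 2 is higher.

Primer 2, 38°C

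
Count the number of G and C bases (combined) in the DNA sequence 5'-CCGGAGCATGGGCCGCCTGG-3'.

16

Base counts: G=9, T=2, C=7, A=2
G+C = 9 + 7 = 16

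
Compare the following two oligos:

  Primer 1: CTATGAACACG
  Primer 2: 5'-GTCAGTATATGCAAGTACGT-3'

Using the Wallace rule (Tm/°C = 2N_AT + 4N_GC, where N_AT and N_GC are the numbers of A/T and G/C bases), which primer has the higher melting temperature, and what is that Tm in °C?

Primer 2, 56°C

Primer 1: A+T=6, G+C=5 → Tm = 2(6)+4(5) = 32°C
Primer 2: A+T=12, G+C=8 → Tm = 2(12)+4(8) = 56°C
32°C vs 56°C → primer 2 is higher.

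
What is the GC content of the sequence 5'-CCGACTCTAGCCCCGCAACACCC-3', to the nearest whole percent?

Base counts: T=2, C=13, A=5, G=3
G+C = 3 + 13 = 16 out of 23 bases
%GC = 16/23 × 100 = 69.57% ≈ 70%

70%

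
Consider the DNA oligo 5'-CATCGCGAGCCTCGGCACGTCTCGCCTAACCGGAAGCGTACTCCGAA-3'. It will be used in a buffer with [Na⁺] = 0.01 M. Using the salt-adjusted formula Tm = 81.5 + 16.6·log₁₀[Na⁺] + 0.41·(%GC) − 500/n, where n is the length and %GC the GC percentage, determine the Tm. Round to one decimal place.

63.8°C

Length n = 47. Scanning the sequence gives G=12, T=7, C=18, A=10.
G+C = 30, so %GC = 30/47 × 100 = 63.83%
Salt term: 16.6 × (-2) = -33.2
GC term: 0.41 × 63.83 = 26.17; length term: −500/47 = −10.638
Tm = 81.5 + (-33.2) + 26.17 − 10.638 = 63.832 → 63.8°C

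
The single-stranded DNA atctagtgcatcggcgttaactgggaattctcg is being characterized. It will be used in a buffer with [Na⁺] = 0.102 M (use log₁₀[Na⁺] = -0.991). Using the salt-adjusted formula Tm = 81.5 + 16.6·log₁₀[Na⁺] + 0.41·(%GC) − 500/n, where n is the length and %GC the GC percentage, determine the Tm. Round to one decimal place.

Length n = 33. G=9, C=7, A=7, T=10
G+C = 16, so %GC = 16/33 × 100 = 48.485%
Salt term: 16.6 × (-0.991) = -16.451
GC term: 0.41 × 48.485 = 19.879; length term: −500/33 = −15.152
Tm = 81.5 + (-16.451) + 19.879 − 15.152 = 69.776 → 69.8°C

69.8°C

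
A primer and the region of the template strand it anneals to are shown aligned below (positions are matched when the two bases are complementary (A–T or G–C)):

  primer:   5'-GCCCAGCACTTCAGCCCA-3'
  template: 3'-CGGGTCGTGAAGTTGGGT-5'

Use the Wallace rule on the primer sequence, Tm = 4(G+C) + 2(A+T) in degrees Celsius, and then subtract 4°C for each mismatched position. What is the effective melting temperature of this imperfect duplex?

56°C

Primer base counts: A=4, T=2, G=3, C=9 → A+T=6, G+C=12
Perfect-match Tm = 2(6) + 4(12) = 12 + 48 = 60°C
Mismatches (positions where the bases are not complementary): 1 (at position 14)
Effective Tm = 60 − 1×4 = 60 − 4 = 56°C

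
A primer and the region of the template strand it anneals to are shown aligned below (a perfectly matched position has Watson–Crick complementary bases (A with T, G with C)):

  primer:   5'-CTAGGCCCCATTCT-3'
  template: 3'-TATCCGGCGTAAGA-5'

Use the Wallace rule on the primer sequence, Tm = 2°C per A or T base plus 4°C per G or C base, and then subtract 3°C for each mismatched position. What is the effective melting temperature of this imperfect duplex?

Primer base counts: A=2, T=4, G=2, C=6 → A+T=6, G+C=8
Perfect-match Tm = 2(6) + 4(8) = 12 + 32 = 44°C
Mismatches (positions where the bases are not complementary): 2 (at positions 1, 8)
Effective Tm = 44 − 2×3 = 44 − 6 = 38°C

38°C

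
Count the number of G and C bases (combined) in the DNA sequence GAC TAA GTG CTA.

Counting bases: G=3, C=2, A=4, T=3
G+C = 3 + 2 = 5

5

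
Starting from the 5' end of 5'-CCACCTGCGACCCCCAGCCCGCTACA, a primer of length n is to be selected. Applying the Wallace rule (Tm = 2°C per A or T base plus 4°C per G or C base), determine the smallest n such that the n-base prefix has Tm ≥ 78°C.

n = 22

First 21 bases: CCACCTGCGACCCCCAGCCCG → Tm = 76°C (< 78°C)
First 22 bases: CCACCTGCGACCCCCAGCCCGC → Tm = 80°C (≥ 78°C)
Since every base adds ≥2°C, Tm only increases with n, so the threshold is first crossed at n = 22.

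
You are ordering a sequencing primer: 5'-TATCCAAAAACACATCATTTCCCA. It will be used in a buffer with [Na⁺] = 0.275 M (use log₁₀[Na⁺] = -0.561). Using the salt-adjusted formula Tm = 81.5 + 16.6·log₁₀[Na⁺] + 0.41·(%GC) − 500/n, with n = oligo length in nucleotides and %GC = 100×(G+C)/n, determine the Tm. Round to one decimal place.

Length n = 24. Base counts: C=8, G=0, T=6, A=10
G+C = 8, so %GC = 8/24 × 100 = 33.333%
Salt term: 16.6 × (-0.561) = -9.313
GC term: 0.41 × 33.333 = 13.667; length term: −500/24 = −20.833
Tm = 81.5 + (-9.313) + 13.667 − 20.833 = 65.021 → 65.0°C

65.0°C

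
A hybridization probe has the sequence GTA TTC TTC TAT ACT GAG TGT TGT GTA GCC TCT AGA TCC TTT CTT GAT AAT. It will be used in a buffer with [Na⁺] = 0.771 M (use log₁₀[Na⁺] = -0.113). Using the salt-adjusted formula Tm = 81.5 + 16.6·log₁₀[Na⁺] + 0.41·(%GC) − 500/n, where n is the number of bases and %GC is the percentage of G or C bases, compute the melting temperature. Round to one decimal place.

Length n = 51. Base counts: G=9, A=10, C=9, T=23
G+C = 18, so %GC = 18/51 × 100 = 35.294%
Salt term: 16.6 × (-0.113) = -1.876
GC term: 0.41 × 35.294 = 14.471; length term: −500/51 = −9.804
Tm = 81.5 + (-1.876) + 14.471 − 9.804 = 84.291 → 84.3°C

84.3°C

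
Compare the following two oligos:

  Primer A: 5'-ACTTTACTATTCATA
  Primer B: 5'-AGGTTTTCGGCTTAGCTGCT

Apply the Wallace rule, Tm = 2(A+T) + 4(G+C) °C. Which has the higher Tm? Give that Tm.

Primer A: A+T=12, G+C=3 → Tm = 2(12)+4(3) = 36°C
Primer B: A+T=10, G+C=10 → Tm = 2(10)+4(10) = 60°C
36°C vs 60°C → primer B is higher.

Primer B, 60°C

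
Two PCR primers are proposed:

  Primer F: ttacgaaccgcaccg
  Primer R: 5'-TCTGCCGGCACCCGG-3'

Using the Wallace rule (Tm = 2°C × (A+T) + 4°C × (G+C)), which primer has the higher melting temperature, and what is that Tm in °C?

Primer R, 54°C

Primer F: A+T=6, G+C=9 → Tm = 2(6)+4(9) = 48°C
Primer R: A+T=3, G+C=12 → Tm = 2(3)+4(12) = 54°C
48°C vs 54°C → primer R is higher.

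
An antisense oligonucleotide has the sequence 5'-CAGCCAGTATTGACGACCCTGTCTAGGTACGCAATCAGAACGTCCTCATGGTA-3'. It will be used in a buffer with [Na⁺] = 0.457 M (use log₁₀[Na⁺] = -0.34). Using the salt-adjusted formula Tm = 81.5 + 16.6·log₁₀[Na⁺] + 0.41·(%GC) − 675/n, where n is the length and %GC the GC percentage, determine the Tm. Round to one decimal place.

84.0°C

Length n = 53. Counting bases: C=15, G=12, A=14, T=12
G+C = 27, so %GC = 27/53 × 100 = 50.943%
Salt term: 16.6 × (-0.34) = -5.644
GC term: 0.41 × 50.943 = 20.887; length term: −675/53 = −12.736
Tm = 81.5 + (-5.644) + 20.887 − 12.736 = 84.007 → 84.0°C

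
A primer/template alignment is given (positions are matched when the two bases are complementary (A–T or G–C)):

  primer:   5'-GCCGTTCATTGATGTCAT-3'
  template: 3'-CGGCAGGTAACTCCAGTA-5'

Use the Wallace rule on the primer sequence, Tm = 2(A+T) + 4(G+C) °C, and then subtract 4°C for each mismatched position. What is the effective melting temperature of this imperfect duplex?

44°C

Primer base counts: A=3, T=7, G=4, C=4 → A+T=10, G+C=8
Perfect-match Tm = 2(10) + 4(8) = 20 + 32 = 52°C
Mismatches (positions where the bases are not complementary): 2 (at positions 6, 13)
Effective Tm = 52 − 2×4 = 52 − 8 = 44°C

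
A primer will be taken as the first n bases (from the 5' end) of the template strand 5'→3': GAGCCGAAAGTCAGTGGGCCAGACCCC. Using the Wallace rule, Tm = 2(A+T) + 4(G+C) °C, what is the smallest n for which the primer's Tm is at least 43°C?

First 13 bases: GAGCCGAAAGTCA → Tm = 40°C (< 43°C)
First 14 bases: GAGCCGAAAGTCAG → Tm = 44°C (≥ 43°C)
Each additional base adds 2°C (A/T) or 4°C (G/C), so Tm is non-decreasing in n; n = 14 is the first length to reach 43°C.

n = 14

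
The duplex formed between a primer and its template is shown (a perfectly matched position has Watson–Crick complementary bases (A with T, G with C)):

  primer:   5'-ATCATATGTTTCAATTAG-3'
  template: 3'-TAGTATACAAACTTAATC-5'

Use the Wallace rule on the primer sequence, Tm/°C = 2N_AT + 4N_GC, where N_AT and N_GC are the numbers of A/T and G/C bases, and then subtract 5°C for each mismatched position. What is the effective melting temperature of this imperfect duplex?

39°C

Primer base counts: A=6, T=8, G=2, C=2 → A+T=14, G+C=4
Perfect-match Tm = 2(14) + 4(4) = 28 + 16 = 44°C
Mismatches (positions where the bases are not complementary): 1 (at position 12)
Effective Tm = 44 − 1×5 = 44 − 5 = 39°C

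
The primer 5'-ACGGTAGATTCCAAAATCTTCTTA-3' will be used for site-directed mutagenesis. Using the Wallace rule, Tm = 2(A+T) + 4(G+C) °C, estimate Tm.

64°C

Base counts: T=8, G=3, C=5, A=8
AT pairs contribute 16, GC pairs contribute 8.
Tm = 4·8 + 2·16 = 32 + 32 = 64°C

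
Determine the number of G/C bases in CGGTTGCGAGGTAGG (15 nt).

10

Scanning the sequence gives G=8, T=3, A=2, C=2.
G+C = 8 + 2 = 10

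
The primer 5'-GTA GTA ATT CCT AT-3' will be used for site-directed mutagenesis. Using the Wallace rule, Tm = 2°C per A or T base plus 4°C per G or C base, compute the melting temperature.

36°C

Counting bases: G=2, A=4, T=6, C=2
A+T = 10, G+C = 4
Tm = 2(10) + 4(4) = 20 + 16 = 36°C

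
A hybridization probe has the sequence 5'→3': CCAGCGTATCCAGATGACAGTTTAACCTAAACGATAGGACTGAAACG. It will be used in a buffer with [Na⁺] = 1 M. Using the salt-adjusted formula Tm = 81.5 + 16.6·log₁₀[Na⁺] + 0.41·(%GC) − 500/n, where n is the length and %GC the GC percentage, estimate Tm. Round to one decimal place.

Length n = 47. T=9, C=11, A=17, G=10
G+C = 21, so %GC = 21/47 × 100 = 44.681%
Salt term: 16.6 × (0) = 0
GC term: 0.41 × 44.681 = 18.319; length term: −500/47 = −10.638
Tm = 81.5 + (0) + 18.319 − 10.638 = 89.181 → 89.2°C

89.2°C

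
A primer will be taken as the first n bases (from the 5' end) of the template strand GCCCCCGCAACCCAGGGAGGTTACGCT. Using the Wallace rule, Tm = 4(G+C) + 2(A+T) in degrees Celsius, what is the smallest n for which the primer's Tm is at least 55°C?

First 15 bases: GCCCCCGCAACCCAG → Tm = 54°C (< 55°C)
First 16 bases: GCCCCCGCAACCCAGG → Tm = 58°C (≥ 55°C)
Each additional base adds 2°C (A/T) or 4°C (G/C), so Tm is non-decreasing in n; n = 16 is the first length to reach 55°C.

n = 16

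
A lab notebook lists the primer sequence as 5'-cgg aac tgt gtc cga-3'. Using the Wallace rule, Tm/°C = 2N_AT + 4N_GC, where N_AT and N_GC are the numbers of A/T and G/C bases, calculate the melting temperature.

48°C

Counting bases: A=3, G=5, T=3, C=4
AT pairs contribute 6, GC pairs contribute 9.
Tm = 2(6) + 4(9) = 12 + 36 = 48°C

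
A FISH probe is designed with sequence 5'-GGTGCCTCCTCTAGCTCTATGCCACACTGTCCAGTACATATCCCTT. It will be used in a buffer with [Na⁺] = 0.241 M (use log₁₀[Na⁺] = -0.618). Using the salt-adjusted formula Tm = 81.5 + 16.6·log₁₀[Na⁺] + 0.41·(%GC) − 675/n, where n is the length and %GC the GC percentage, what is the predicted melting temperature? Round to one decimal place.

Length n = 46. G=7, C=17, T=14, A=8
G+C = 24, so %GC = 24/46 × 100 = 52.174%
Salt term: 16.6 × (-0.618) = -10.259
GC term: 0.41 × 52.174 = 21.391; length term: −675/46 = −14.674
Tm = 81.5 + (-10.259) + 21.391 − 14.674 = 77.958 → 78.0°C

78.0°C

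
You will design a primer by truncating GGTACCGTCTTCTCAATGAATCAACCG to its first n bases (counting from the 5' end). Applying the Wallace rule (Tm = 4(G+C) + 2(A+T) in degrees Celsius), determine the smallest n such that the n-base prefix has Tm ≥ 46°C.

n = 15

First 14 bases: GGTACCGTCTTCTC → Tm = 44°C (< 46°C)
First 15 bases: GGTACCGTCTTCTCA → Tm = 46°C (≥ 46°C)
Since every base adds ≥2°C, Tm only increases with n, so the threshold is first crossed at n = 15.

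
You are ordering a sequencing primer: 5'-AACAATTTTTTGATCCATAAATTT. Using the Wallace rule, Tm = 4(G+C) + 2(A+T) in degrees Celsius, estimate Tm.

Base counts: A=9, C=3, T=11, G=1
So N_AT = 20 and N_GC = 4.
Tm = 2×20 + 4×4 = 56°C

56°C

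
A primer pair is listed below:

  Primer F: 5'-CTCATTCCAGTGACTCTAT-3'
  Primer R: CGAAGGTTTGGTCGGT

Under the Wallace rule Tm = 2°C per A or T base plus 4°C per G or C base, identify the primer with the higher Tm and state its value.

Primer F, 54°C

Primer F: A+T=11, G+C=8 → Tm = 2(11)+4(8) = 54°C
Primer R: A+T=7, G+C=9 → Tm = 2(7)+4(9) = 50°C
54°C vs 50°C → primer F is higher.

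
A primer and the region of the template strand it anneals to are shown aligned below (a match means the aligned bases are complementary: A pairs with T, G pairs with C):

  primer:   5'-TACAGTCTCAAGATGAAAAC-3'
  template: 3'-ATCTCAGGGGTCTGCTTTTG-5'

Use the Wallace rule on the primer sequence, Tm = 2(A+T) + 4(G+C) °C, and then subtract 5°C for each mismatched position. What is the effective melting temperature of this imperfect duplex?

34°C

Primer base counts: A=9, T=4, G=3, C=4 → A+T=13, G+C=7
Perfect-match Tm = 2(13) + 4(7) = 26 + 28 = 54°C
Mismatches (positions where the bases are not complementary): 4 (at positions 3, 8, 10, 14)
Effective Tm = 54 − 4×5 = 54 − 20 = 34°C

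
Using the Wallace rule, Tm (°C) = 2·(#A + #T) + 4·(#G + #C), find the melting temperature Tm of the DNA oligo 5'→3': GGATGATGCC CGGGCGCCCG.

72°C

T=2, G=9, C=7, A=2
AT pairs contribute 4, GC pairs contribute 16.
Tm = 4·16 + 2·4 = 64 + 8 = 72°C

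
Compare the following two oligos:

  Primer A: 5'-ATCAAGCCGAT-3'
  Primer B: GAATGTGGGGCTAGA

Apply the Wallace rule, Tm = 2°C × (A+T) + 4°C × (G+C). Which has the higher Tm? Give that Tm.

Primer A: A+T=6, G+C=5 → Tm = 2(6)+4(5) = 32°C
Primer B: A+T=7, G+C=8 → Tm = 2(7)+4(8) = 46°C
32°C vs 46°C → primer B is higher.

Primer B, 46°C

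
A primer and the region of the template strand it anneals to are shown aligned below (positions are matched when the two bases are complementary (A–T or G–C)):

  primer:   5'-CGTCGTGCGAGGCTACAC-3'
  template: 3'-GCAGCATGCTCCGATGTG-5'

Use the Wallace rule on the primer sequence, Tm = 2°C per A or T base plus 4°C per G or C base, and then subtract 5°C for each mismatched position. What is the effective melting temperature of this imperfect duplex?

55°C

Primer base counts: A=3, T=3, G=6, C=6 → A+T=6, G+C=12
Perfect-match Tm = 2(6) + 4(12) = 12 + 48 = 60°C
Mismatches (positions where the bases are not complementary): 1 (at position 7)
Effective Tm = 60 − 1×5 = 60 − 5 = 55°C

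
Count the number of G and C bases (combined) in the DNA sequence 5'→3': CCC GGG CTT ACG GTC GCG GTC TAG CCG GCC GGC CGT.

28

Base counts: G=14, C=14, A=2, T=6
G+C = 14 + 14 = 28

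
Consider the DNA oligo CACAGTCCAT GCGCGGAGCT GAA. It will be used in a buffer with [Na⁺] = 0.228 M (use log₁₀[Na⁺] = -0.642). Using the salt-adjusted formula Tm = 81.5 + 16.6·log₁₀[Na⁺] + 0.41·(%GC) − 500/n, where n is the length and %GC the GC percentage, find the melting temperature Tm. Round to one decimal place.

Length n = 23. Scanning the sequence gives A=6, G=7, T=3, C=7.
G+C = 14, so %GC = 14/23 × 100 = 60.87%
Salt term: 16.6 × (-0.642) = -10.657
GC term: 0.41 × 60.87 = 24.957; length term: −500/23 = −21.739
Tm = 81.5 + (-10.657) + 24.957 − 21.739 = 74.061 → 74.1°C

74.1°C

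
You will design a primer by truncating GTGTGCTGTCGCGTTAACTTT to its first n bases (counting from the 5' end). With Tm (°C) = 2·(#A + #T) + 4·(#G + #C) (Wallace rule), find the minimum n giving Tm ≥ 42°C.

n = 13

First 12 bases: GTGTGCTGTCGC → Tm = 40°C (< 42°C)
First 13 bases: GTGTGCTGTCGCG → Tm = 44°C (≥ 42°C)
Each additional base adds 2°C (A/T) or 4°C (G/C), so Tm is non-decreasing in n; n = 13 is the first length to reach 42°C.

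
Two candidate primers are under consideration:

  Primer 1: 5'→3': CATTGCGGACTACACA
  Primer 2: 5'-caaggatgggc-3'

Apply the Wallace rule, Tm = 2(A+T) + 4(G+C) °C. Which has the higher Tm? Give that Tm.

Primer 1: A+T=8, G+C=8 → Tm = 2(8)+4(8) = 48°C
Primer 2: A+T=4, G+C=7 → Tm = 2(4)+4(7) = 36°C
48°C vs 36°C → primer 1 is higher.

Primer 1, 48°C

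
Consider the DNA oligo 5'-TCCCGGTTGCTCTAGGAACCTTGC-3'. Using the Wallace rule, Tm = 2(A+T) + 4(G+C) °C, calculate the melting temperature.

76°C

Counting bases: C=8, G=6, A=3, T=7
So N_AT = 10 and N_GC = 14.
Tm = 2(10) + 4(14) = 20 + 56 = 76°C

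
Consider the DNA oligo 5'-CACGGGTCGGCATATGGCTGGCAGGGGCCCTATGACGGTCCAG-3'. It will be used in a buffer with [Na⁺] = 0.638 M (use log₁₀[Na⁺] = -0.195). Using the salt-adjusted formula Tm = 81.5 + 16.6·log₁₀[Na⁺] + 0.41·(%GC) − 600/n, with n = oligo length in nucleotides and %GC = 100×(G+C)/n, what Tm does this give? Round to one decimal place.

92.0°C

Length n = 43. C=12, A=7, G=17, T=7
G+C = 29, so %GC = 29/43 × 100 = 67.442%
Salt term: 16.6 × (-0.195) = -3.237
GC term: 0.41 × 67.442 = 27.651; length term: −600/43 = −13.953
Tm = 81.5 + (-3.237) + 27.651 − 13.953 = 91.961 → 92.0°C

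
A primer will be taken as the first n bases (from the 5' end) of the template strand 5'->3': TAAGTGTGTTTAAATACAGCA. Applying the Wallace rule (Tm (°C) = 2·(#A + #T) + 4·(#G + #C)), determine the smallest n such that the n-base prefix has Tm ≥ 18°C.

n = 7

First 6 bases: TAAGTG → Tm = 16°C (< 18°C)
First 7 bases: TAAGTGT → Tm = 18°C (≥ 18°C)
Since every base adds ≥2°C, Tm only increases with n, so the threshold is first crossed at n = 7.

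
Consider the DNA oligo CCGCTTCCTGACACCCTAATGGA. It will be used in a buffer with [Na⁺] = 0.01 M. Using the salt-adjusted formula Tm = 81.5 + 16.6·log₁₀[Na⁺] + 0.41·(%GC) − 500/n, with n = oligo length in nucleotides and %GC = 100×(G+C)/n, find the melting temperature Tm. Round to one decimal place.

Length n = 23. T=5, C=9, A=5, G=4
G+C = 13, so %GC = 13/23 × 100 = 56.522%
Salt term: 16.6 × (-2) = -33.2
GC term: 0.41 × 56.522 = 23.174; length term: −500/23 = −21.739
Tm = 81.5 + (-33.2) + 23.174 − 21.739 = 49.735 → 49.7°C

49.7°C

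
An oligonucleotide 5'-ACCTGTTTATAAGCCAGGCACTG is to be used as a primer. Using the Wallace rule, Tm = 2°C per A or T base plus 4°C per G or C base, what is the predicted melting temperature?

Base counts: G=5, A=6, C=6, T=6
So N_AT = 12 and N_GC = 11.
Tm = 2×12 + 4×11 = 68°C

68°C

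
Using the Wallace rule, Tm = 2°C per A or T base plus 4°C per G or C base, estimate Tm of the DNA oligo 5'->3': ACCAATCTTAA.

28°C

Counting bases: T=3, C=3, G=0, A=5
So N_AT = 8 and N_GC = 3.
Tm = 2×8 + 4×3 = 28°C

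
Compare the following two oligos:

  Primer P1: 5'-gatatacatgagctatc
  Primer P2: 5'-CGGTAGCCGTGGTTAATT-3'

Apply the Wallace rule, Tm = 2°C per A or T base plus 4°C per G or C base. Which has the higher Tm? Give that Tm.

Primer P1: A+T=11, G+C=6 → Tm = 2(11)+4(6) = 46°C
Primer P2: A+T=9, G+C=9 → Tm = 2(9)+4(9) = 54°C
46°C vs 54°C → primer P2 is higher.

Primer P2, 54°C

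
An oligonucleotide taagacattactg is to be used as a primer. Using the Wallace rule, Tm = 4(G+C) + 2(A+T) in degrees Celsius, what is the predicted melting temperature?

34°C

Base counts: C=2, T=4, G=2, A=5
A+T = 9, G+C = 4
Tm = 2×9 + 4×4 = 34°C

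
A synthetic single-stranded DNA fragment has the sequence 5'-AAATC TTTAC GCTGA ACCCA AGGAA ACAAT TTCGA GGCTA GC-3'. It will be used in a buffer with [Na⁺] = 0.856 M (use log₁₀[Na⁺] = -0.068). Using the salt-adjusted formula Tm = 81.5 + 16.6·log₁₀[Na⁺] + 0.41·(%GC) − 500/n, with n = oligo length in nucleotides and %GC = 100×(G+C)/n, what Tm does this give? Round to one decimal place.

86.0°C

Length n = 42. Counting bases: G=8, A=15, C=10, T=9
G+C = 18, so %GC = 18/42 × 100 = 42.857%
Salt term: 16.6 × (-0.068) = -1.129
GC term: 0.41 × 42.857 = 17.571; length term: −500/42 = −11.905
Tm = 81.5 + (-1.129) + 17.571 − 11.905 = 86.037 → 86.0°C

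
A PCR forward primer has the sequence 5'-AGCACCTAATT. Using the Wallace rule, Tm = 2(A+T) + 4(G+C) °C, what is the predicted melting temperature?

Scanning the sequence gives G=1, T=3, C=3, A=4.
AT pairs contribute 7, GC pairs contribute 4.
Tm = 2(7) + 4(4) = 14 + 16 = 30°C

30°C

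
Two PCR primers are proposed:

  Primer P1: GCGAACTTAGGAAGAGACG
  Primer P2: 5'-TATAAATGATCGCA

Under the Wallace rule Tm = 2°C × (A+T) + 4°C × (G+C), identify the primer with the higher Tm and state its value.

Primer P1: A+T=9, G+C=10 → Tm = 2(9)+4(10) = 58°C
Primer P2: A+T=10, G+C=4 → Tm = 2(10)+4(4) = 36°C
58°C vs 36°C → primer P1 is higher.

Primer P1, 58°C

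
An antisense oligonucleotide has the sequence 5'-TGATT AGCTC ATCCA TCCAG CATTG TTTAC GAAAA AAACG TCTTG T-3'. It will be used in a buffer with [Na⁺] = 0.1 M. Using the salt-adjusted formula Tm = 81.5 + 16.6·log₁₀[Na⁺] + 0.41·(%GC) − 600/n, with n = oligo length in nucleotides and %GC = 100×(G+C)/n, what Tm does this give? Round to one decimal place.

Length n = 46. Counting bases: T=15, A=14, G=7, C=10
G+C = 17, so %GC = 17/46 × 100 = 36.957%
Salt term: 16.6 × (-1) = -16.6
GC term: 0.41 × 36.957 = 15.152; length term: −600/46 = −13.043
Tm = 81.5 + (-16.6) + 15.152 − 13.043 = 67.009 → 67.0°C

67.0°C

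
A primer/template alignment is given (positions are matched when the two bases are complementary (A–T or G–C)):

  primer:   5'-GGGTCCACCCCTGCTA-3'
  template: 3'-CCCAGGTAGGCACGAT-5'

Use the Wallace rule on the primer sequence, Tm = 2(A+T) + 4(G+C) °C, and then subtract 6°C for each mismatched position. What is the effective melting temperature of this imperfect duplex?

42°C

Primer base counts: A=2, T=3, G=4, C=7 → A+T=5, G+C=11
Perfect-match Tm = 2(5) + 4(11) = 10 + 44 = 54°C
Mismatches (positions where the bases are not complementary): 2 (at positions 8, 11)
Effective Tm = 54 − 2×6 = 54 − 12 = 42°C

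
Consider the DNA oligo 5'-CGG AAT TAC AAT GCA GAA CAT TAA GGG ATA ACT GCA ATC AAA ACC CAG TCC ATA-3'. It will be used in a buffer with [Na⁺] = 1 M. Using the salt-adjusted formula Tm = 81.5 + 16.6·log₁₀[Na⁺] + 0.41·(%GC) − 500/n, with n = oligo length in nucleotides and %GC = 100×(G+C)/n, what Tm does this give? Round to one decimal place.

88.2°C

Length n = 54. Scanning the sequence gives C=12, A=23, T=10, G=9.
G+C = 21, so %GC = 21/54 × 100 = 38.889%
Salt term: 16.6 × (0) = 0
GC term: 0.41 × 38.889 = 15.944; length term: −500/54 = −9.259
Tm = 81.5 + (0) + 15.944 − 9.259 = 88.185 → 88.2°C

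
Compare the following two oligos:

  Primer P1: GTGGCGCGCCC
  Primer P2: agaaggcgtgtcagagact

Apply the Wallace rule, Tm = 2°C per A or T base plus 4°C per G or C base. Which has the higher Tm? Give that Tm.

Primer P2, 58°C

Primer P1: A+T=1, G+C=10 → Tm = 2(1)+4(10) = 42°C
Primer P2: A+T=9, G+C=10 → Tm = 2(9)+4(10) = 58°C
42°C vs 58°C → primer P2 is higher.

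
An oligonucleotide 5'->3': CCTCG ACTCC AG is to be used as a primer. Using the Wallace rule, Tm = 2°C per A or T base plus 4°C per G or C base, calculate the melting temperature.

Base counts: G=2, C=6, A=2, T=2
A+T = 4, G+C = 8
Tm = 4·8 + 2·4 = 32 + 8 = 40°C

40°C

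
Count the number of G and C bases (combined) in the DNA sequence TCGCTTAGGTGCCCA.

9

Scanning the sequence gives A=2, G=4, T=4, C=5.
G+C = 4 + 5 = 9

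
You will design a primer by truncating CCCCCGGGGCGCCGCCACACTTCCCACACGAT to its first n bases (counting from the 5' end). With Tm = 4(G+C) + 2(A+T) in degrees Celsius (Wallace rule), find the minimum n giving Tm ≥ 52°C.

n = 13

First 12 bases: CCCCCGGGGCGC → Tm = 48°C (< 52°C)
First 13 bases: CCCCCGGGGCGCC → Tm = 52°C (≥ 52°C)
Since every base adds ≥2°C, Tm only increases with n, so the threshold is first crossed at n = 13.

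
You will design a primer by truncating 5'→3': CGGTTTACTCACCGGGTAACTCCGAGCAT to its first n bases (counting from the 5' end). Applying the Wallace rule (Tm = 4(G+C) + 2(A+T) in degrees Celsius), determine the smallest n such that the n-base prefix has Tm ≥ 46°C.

First 14 bases: CGGTTTACTCACCG → Tm = 44°C (< 46°C)
First 15 bases: CGGTTTACTCACCGG → Tm = 48°C (≥ 46°C)
Each additional base adds 2°C (A/T) or 4°C (G/C), so Tm is non-decreasing in n; n = 15 is the first length to reach 46°C.

n = 15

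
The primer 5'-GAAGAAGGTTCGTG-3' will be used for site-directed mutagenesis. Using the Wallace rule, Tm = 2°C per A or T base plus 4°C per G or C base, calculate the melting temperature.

Scanning the sequence gives C=1, G=6, A=4, T=3.
So N_AT = 7 and N_GC = 7.
Tm = 2×7 + 4×7 = 42°C

42°C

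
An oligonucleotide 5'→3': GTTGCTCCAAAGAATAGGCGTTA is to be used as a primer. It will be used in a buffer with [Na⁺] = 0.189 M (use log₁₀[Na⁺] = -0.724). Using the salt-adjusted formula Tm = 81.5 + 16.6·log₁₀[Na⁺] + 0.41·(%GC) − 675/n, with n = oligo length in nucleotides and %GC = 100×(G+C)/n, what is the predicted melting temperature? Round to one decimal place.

Length n = 23. G=6, A=7, T=6, C=4
G+C = 10, so %GC = 10/23 × 100 = 43.478%
Salt term: 16.6 × (-0.724) = -12.018
GC term: 0.41 × 43.478 = 17.826; length term: −675/23 = −29.348
Tm = 81.5 + (-12.018) + 17.826 − 29.348 = 57.96 → 58.0°C

58.0°C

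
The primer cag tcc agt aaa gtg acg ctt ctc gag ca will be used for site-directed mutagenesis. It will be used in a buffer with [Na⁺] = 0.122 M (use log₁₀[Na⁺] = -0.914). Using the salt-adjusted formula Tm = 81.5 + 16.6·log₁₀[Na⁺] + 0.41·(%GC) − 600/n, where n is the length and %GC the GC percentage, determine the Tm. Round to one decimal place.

Length n = 29. Base counts: T=6, C=8, G=7, A=8
G+C = 15, so %GC = 15/29 × 100 = 51.724%
Salt term: 16.6 × (-0.914) = -15.172
GC term: 0.41 × 51.724 = 21.207; length term: −600/29 = −20.69
Tm = 81.5 + (-15.172) + 21.207 − 20.69 = 66.845 → 66.8°C

66.8°C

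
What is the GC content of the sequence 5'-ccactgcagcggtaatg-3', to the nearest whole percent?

Scanning the sequence gives T=3, C=5, A=4, G=5.
G+C = 5 + 5 = 10 out of 17 bases
%GC = 10/17 × 100 = 58.82% ≈ 59%

59%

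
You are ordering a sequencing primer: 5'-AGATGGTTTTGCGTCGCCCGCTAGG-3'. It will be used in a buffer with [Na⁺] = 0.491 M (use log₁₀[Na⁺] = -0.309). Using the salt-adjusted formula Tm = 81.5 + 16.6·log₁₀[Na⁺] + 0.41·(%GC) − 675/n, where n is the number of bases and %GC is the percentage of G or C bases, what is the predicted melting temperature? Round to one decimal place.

Length n = 25. Counting bases: T=7, C=6, G=9, A=3
G+C = 15, so %GC = 15/25 × 100 = 60%
Salt term: 16.6 × (-0.309) = -5.129
GC term: 0.41 × 60 = 24.6; length term: −675/25 = −27
Tm = 81.5 + (-5.129) + 24.6 − 27 = 73.971 → 74.0°C

74.0°C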